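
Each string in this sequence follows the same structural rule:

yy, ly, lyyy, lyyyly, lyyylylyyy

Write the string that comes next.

lyyylylyyylyyyly

From term 3 onward, concatenate the last term with the second-to-last: ly·yy = lyyy, lyyy·ly = lyyyly, …
Continuing: lyyylylyyy · lyyyly gives term 6.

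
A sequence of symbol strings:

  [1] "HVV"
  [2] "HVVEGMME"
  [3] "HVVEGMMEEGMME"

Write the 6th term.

HVVEGMMEEGMMEEGMMEEGMMEEGMME

Every step adds EGMME to the end: s(k+1) = s(k)·EGMME.
From HVVEGMMEEGMME, 3 further steps: HVVEGMMEEGMME → HVVEGMMEEGMMEEGMME → HVVEGMMEEGMMEEGMMEEGMME → (answer).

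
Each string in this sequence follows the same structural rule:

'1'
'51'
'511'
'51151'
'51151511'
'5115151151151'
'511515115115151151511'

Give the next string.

5115151151151511515115115151151151

This is a Fibonacci-style word recurrence s(k) = s(k−1)·s(k−2): e.g. 51·1 = 511.
So term 8 is 511515115115151151511·5115151151151.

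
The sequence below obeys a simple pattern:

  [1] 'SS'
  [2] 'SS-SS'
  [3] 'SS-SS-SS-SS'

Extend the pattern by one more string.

SS-SS-SS-SS-SS-SS-SS-SS

Each string is two copies of the previous one joined by '-'.
One more doubling of SS-SS-SS-SS gives the answer.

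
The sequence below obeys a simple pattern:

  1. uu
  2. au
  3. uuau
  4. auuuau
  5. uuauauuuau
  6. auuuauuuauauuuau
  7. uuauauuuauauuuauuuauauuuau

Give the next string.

From term 3 onward, concatenate the second-to-last term with the last: uu·au = uuau, au·uuau = auuuau, …
Continuing: auuuauuuauauuuau · uuauauuuauauuuauuuauauuuau gives term 8.

auuuauuuauauuuauuuauauuuauauuuauuuauauuuau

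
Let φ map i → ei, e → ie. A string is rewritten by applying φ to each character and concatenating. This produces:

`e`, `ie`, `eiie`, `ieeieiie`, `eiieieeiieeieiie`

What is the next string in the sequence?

Applying the rule to each of the 16 symbols of eiieieeiieeieiie gives the pieces ie ei ei ie ei ie ie ei ei ie ie ei ie ei ei ie, which concatenate to the answer.

ieeieiieeiieieeieiieieeiieeieiie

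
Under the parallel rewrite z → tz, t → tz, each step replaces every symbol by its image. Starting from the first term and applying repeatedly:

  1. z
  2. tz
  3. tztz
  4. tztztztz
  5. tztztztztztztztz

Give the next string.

Applying the rule to each of the 16 symbols of tztztztztztztztz gives the pieces tz tz tz tz tz tz tz tz tz tz tz tz tz tz tz tz, which concatenate to the answer.

tztztztztztztztztztztztztztztztz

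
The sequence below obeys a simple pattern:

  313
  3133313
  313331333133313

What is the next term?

Every step duplicates the string with '3' between the halves.
Doubling 313331333133313 with '3' between the halves:

3133313331333133313331333133313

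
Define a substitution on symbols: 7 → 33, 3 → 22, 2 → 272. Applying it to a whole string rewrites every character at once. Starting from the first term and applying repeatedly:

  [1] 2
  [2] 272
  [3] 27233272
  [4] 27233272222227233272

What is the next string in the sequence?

2723327222222723327227227227227227233272222227233272

φ(27233272222227233272) expands symbol-by-symbol to 272 33 272 22 22 272 33 272 272 272 272 272 272 33 272 22 22 272 33 272; joining the 20 pieces gives the next term.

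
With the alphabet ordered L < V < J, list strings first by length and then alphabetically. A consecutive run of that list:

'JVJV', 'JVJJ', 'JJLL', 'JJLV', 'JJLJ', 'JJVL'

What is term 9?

JJJL

Advancing 3 positions from JJVL through JJVL → JJVV → JJVJ reaches term 9.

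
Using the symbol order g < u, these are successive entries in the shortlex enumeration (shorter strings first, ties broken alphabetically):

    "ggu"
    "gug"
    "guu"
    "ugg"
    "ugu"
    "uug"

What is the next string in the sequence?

Treat uug as a base-2 numeral over the given alphabet and add one, carrying through any trailing u's.

uuu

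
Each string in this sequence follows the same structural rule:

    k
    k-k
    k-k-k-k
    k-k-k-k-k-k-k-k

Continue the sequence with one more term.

s(k+1) = s(k)·-·s(k) — each term doubles the last with '-' between the halves.
One more doubling of k-k-k-k-k-k-k-k gives the answer.

k-k-k-k-k-k-k-k-k-k-k-k-k-k-k-k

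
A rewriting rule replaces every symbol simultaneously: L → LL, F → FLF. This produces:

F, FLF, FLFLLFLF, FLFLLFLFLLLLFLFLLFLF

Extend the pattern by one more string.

Applying the rule to each of the 20 symbols of FLFLLFLFLLLLFLFLLFLF gives the pieces FLF LL FLF LL LL FLF LL FLF LL LL LL LL FLF LL FLF LL LL FLF LL FLF, which concatenate to the answer.

FLFLLFLFLLLLFLFLLFLFLLLLLLLLFLFLLFLFLLLLFLFLLFLF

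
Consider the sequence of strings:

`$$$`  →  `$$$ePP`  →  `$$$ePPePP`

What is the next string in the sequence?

$$$ePPePPePP

Every step adds ePP to the end: s(k+1) = s(k)·ePP.
One more step from $$$ePPePP gives the answer.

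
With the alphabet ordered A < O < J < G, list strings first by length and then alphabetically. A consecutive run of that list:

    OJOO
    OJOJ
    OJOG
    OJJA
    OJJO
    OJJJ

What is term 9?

Continuing the enumeration 3 steps past OJJJ: OJJJ → OJJG → OJGA → (answer).

OJGO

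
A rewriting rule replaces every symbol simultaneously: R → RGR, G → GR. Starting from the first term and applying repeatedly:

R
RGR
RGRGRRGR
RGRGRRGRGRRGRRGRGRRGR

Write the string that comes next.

Applying the rule to each of the 21 symbols of RGRGRRGRGRRGRRGRGRRGR gives the pieces RGR GR RGR GR RGR RGR GR RGR GR RGR RGR GR RGR RGR GR RGR GR RGR RGR GR RGR, which concatenate to the answer.

RGRGRRGRGRRGRRGRGRRGRGRRGRRGRGRRGRRGRGRRGRGRRGRRGRGRRGR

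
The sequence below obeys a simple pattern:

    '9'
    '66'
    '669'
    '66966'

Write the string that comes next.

66966669

Each term (from the third on) is the previous term followed by the one before it: term 3 = 66·9 = 669.
Continuing: 66966 · 669 gives term 5.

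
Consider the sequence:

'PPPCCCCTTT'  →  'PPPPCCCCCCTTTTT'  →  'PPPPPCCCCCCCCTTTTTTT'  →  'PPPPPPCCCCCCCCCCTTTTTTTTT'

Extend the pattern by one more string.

Reading off run lengths: P runs 3, 4, 5, 6; C runs 4, 6, 8, 10; T runs 3, 5, 7, 9 — each is linear in n, where the shown terms are n = 2, 3, 4, 5.
Setting n = 6 gives 7, 12, 11 characters in each block.

PPPPPPPCCCCCCCCCCCCTTTTTTTTTTT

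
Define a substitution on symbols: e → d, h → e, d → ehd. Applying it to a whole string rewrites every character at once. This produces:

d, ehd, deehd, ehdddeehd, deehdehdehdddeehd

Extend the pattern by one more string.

Applying the rule to each of the 17 symbols of deehdehdehdddeehd gives the pieces ehd d d e ehd d e ehd d e ehd ehd ehd d d e ehd, which concatenate to the answer.

ehdddeehddeehddeehdehdehdddeehd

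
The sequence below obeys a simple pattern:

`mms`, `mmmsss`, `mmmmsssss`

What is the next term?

mmmmmsssssss

Reading off run lengths: m runs 2, 3, 4; s runs 1, 3, 5 — each is linear in n (n = 1, 2, …).
Setting n = 4 gives 5, 7 characters in each block.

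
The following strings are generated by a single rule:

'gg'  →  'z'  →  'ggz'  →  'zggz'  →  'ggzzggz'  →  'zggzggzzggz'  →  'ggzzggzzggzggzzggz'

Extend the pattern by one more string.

This is a Fibonacci-style word recurrence s(k) = s(k−2)·s(k−1): e.g. gg·z = ggz.
Continuing: zggzggzzggz · ggzzggzzggzggzzggz gives term 8.

zggzggzzggzggzzggzzggzggzzggz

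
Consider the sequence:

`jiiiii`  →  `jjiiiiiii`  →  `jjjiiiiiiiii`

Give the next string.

jjjjiiiiiiiiiii

Each string has the form j^{n-1} i^{2n+1}, where the shown terms are n = 2, 3, 4.
Setting n = 5 gives 4, 11 characters in each block.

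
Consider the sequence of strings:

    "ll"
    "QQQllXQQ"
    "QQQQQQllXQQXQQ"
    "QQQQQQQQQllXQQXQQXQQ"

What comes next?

Each term wraps the previous one in QQQ on the left and XQQ on the right.
So the next term is QQQ·QQQQQQQQQllXQQXQQXQQ·XQQ.

QQQQQQQQQQQQllXQQXQQXQQXQQ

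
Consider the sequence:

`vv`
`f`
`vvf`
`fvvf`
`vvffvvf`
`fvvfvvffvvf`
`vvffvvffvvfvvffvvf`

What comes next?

This is a Fibonacci-style word recurrence s(k) = s(k−2)·s(k−1): e.g. vv·f = vvf.
So term 8 is fvvfvvffvvf·vvffvvffvvfvvffvvf.

fvvfvvffvvfvvffvvffvvfvvffvvf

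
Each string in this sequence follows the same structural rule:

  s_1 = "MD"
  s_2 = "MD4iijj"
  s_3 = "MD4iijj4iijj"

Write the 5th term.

MD4iijj4iijj4iijj4iijj

Each term is the previous one with 4iijj appended.
From MD4iijj4iijj, 2 further steps: MD4iijj4iijj → MD4iijj4iijj4iijj → (answer).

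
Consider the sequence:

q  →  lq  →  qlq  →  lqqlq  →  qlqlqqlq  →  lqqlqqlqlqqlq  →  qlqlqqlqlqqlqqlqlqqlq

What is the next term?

lqqlqqlqlqqlqqlqlqqlqlqqlqqlqlqqlq

Each term (from the third on) is the two preceding terms concatenated in order: term 3 = q·lq = qlq.
The next term joins lqqlqqlqlqqlq and qlqlqqlqlqqlqqlqlqqlq.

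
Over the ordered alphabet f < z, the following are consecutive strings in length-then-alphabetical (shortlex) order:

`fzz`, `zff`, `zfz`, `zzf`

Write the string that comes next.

zzz

The successor of zzf increments the rightmost position that isn't already z and resets every position after it to f.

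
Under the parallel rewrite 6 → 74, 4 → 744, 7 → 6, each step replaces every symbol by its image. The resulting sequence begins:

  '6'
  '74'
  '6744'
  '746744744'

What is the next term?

67447467447446744744

Rewriting each symbol of 746744744: 7→6, 4→744, 6→74, 7→6, 4→744, 4→744, 7→6, 4→744, 4→744, which concatenates to 6 744 74 6 744 744 6 744 744.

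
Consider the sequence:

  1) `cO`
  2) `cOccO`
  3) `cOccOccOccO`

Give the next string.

s(k+1) = s(k)·c·s(k) — each term doubles the last with 'c' between the halves.
Doubling cOccOccOccO with 'c' between the halves:

cOccOccOccOccOccOccOccO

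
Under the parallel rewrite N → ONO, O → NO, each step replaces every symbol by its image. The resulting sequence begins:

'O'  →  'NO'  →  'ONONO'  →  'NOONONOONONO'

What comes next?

Expanding NOONONOONONO: N→ONO, O→NO, O→NO, N→ONO, O→NO, N→ONO, O→NO, O→NO, N→ONO, O→NO, N→ONO, O→NO. Concatenated: ONO NO NO ONO NO ONO NO NO ONO NO ONO NO.

ONONONOONONOONONONOONONOONONO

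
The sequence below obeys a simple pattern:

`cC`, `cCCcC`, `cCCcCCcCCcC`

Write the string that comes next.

cCCcCCcCCcCCcCCcCCcCCcC

Every step duplicates the string with 'C' between the halves.
One more doubling of cCCcCCcCCcC gives the answer.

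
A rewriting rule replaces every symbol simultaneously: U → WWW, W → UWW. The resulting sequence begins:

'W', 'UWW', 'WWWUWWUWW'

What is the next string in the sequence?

Apply φ to WWWUWWUWW symbol by symbol: W→UWW, W→UWW, W→UWW, U→WWW, W→UWW, W→UWW, U→WWW, W→UWW, W→UWW; joined: UWW UWW UWW WWW UWW UWW WWW UWW UWW.

UWWUWWUWWWWWUWWUWWWWWUWWUWW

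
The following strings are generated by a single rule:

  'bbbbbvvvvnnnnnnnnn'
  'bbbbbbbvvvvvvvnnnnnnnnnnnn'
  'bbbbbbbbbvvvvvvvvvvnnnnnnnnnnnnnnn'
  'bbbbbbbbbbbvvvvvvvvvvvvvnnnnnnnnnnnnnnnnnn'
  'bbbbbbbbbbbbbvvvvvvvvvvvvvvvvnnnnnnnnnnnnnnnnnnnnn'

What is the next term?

Each string has the form b^{2n+1} v^{3n-2} n^{3n+3}, where the shown terms are n = 2, 3, 4, 5, 6.
For the next term, n = 7, so the run lengths are 15, 19, 24.

bbbbbbbbbbbbbbbvvvvvvvvvvvvvvvvvvvnnnnnnnnnnnnnnnnnnnnnnnn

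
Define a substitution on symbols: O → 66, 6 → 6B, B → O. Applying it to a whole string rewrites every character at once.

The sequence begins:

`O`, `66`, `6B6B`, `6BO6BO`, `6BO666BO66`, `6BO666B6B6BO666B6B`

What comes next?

Replace each of the 18 characters of 6BO666B6B6BO666B6B in place — 6B O 66 6B 6B 6B O 6B O 6B O 66 6B 6B 6B O 6B O — and concatenate.

6BO666B6B6BO6BO6BO666B6B6BO6BO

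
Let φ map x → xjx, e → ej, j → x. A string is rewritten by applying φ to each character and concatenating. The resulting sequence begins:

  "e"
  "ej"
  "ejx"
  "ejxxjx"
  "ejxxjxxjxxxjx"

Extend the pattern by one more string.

Replace each of the 13 characters of ejxxjxxjxxxjx in place — ej x xjx xjx x xjx xjx x xjx xjx xjx x xjx — and concatenate.

ejxxjxxjxxxjxxjxxxjxxjxxjxxxjx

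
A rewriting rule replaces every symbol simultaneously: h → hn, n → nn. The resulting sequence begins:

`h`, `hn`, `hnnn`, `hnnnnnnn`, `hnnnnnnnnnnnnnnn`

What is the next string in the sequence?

Replace each of the 16 characters of hnnnnnnnnnnnnnnn in place — hn nn nn nn nn nn nn nn nn nn nn nn nn nn nn nn — and concatenate.

hnnnnnnnnnnnnnnnnnnnnnnnnnnnnnnn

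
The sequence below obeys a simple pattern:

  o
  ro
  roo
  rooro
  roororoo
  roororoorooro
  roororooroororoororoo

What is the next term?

roororooroororoororooroororoorooro

This is a Fibonacci-style word recurrence s(k) = s(k−1)·s(k−2): e.g. ro·o = roo.
So term 8 is roororooroororoororoo·roororoorooro.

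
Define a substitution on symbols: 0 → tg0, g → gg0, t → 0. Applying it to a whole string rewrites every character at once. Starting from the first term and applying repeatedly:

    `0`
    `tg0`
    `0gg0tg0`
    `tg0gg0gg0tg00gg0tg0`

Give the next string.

0gg0tg0gg0gg0tg0gg0gg0tg00gg0tg0tg0gg0gg0tg00gg0tg0

φ(tg0gg0gg0tg00gg0tg0) expands symbol-by-symbol to 0 gg0 tg0 gg0 gg0 tg0 gg0 gg0 tg0 0 gg0 tg0 tg0 gg0 gg0 tg0 0 gg0 tg0; joining the 19 pieces gives the next term.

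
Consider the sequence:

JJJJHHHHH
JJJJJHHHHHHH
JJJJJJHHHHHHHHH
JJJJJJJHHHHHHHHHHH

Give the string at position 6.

Each string has the form J^{n+2} H^{2n+1}, where the shown terms are n = 2, 3, 4, 5.
Setting n = 7 gives 9, 15 characters in each block.

JJJJJJJJJHHHHHHHHHHHHHHH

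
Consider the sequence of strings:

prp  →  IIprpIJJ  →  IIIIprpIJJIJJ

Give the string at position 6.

IIIIIIIIIIprpIJJIJJIJJIJJIJJ

Each term wraps the previous one in II on the left and IJJ on the right.
From IIIIprpIJJIJJ, 3 further steps: IIIIprpIJJIJJ → IIIIIIprpIJJIJJIJJ → IIIIIIIIprpIJJIJJIJJIJJ → (answer).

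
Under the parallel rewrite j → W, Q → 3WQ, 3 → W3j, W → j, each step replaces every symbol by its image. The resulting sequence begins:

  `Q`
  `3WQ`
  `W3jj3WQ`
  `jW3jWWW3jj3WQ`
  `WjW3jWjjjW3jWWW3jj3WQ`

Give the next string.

Applying the rule to each of the 21 symbols of WjW3jWjjjW3jWWW3jj3WQ gives the pieces j W j W3j W j W W W j W3j W j j j W3j W W W3j j 3WQ, which concatenate to the answer.

jWjW3jWjWWWjW3jWjjjW3jWWW3jj3WQ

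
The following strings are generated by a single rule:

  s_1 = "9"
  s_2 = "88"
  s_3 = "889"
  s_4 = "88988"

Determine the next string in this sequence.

88988889

This is a Fibonacci-style word recurrence s(k) = s(k−1)·s(k−2): e.g. 88·9 = 889.
Continuing: 88988 · 889 gives term 5.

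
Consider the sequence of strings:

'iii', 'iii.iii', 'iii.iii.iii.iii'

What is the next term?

iii.iii.iii.iii.iii.iii.iii.iii

Each string is two copies of the previous one joined by '.'.
One more doubling of iii.iii.iii.iii gives the answer.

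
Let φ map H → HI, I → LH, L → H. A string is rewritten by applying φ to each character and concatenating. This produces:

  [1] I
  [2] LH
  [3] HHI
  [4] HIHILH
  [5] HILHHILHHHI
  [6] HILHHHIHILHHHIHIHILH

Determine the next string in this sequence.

Applying the rule to each of the 20 symbols of HILHHHIHILHHHIHIHILH gives the pieces HI LH H HI HI HI LH HI LH H HI HI HI LH HI LH HI LH H HI, which concatenate to the answer.

HILHHHIHIHILHHILHHHIHIHILHHILHHILHHHI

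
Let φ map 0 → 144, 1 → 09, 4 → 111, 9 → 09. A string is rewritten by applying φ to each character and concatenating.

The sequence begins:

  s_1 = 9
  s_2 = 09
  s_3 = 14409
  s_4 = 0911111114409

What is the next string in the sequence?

φ(0911111114409) expands symbol-by-symbol to 144 09 09 09 09 09 09 09 09 111 111 144 09; joining the 13 pieces gives the next term.

144090909090909090911111114409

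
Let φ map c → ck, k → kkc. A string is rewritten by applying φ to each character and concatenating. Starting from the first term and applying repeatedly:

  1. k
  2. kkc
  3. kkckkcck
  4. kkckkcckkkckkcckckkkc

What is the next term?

φ(kkckkcckkkckkcckckkkc) expands symbol-by-symbol to kkc kkc ck kkc kkc ck ck kkc kkc kkc ck kkc kkc ck ck kkc ck kkc kkc kkc ck; joining the 21 pieces gives the next term.

kkckkcckkkckkcckckkkckkckkcckkkckkcckckkkcckkkckkckkcck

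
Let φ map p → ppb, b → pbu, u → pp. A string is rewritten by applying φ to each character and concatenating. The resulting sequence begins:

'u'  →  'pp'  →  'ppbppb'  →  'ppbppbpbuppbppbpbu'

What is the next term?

Replace each of the 18 characters of ppbppbpbuppbppbpbu in place — ppb ppb pbu ppb ppb pbu ppb pbu pp ppb ppb pbu ppb ppb pbu ppb pbu pp — and concatenate.

ppbppbpbuppbppbpbuppbpbuppppbppbpbuppbppbpbuppbpbupp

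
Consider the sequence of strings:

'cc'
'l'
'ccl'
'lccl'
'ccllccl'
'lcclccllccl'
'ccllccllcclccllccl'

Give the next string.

lcclccllcclccllccllcclccllccl

From term 3 onward, concatenate the second-to-last term with the last: cc·l = ccl, l·ccl = lccl, …
Continuing: lcclccllccl · ccllccllcclccllccl gives term 8.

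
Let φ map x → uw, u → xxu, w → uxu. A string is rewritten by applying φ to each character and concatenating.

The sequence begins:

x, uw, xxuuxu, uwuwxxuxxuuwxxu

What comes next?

Rewriting the 15 symbols of uwuwxxuxxuuwxxu one by one yields xxu uxu xxu uxu uw uw xxu uw uw xxu xxu uxu uw uw xxu; concatenated:

xxuuxuxxuuxuuwuwxxuuwuwxxuxxuuxuuwuwxxu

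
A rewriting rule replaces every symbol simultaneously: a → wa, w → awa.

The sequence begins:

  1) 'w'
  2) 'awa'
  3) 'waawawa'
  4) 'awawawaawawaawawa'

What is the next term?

Applying the rule to each of the 17 symbols of awawawaawawaawawa gives the pieces wa awa wa awa wa awa wa wa awa wa awa wa wa awa wa awa wa, which concatenate to the answer.

waawawaawawaawawawaawawaawawawaawawaawawa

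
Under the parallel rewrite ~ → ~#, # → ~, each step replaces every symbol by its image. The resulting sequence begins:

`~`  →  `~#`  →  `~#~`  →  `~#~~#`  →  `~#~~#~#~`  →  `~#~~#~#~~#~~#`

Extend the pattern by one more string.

~#~~#~#~~#~~#~#~~#~#~

Replace each of the 13 characters of ~#~~#~#~~#~~# in place — ~# ~ ~# ~# ~ ~# ~ ~# ~# ~ ~# ~# ~ — and concatenate.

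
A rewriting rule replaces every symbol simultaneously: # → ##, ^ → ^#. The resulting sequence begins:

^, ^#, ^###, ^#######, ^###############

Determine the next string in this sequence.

^###############################

Applying the rule to each of the 16 symbols of ^############### gives the pieces ^# ## ## ## ## ## ## ## ## ## ## ## ## ## ## ##, which concatenate to the answer.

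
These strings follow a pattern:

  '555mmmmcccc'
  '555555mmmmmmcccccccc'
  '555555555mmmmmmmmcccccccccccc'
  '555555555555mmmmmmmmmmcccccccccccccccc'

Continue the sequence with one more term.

555555555555555mmmmmmmmmmmmcccccccccccccccccccc

The n-th term is 3n 5's then 2n+2 m's then 4n c's (n = 1, 2, …).
At n = 5 the blocks have lengths 15, 12, 20.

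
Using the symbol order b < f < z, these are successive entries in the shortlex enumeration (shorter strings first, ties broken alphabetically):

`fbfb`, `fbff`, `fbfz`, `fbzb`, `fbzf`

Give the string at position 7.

ffbb

Continuing the enumeration 2 steps past fbzf: fbzf → fbzz → (answer).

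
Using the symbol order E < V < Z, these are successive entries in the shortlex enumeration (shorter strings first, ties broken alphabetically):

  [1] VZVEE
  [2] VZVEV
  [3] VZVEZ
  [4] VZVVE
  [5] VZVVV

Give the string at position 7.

Advancing 2 positions from VZVVV through VZVVV → VZVVZ reaches term 7.

VZVZE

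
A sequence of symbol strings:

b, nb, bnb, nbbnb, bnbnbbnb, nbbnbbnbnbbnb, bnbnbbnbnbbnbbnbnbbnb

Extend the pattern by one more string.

Each term (from the third on) is the two preceding terms concatenated in order: term 3 = b·nb = bnb.
Continuing: nbbnbbnbnbbnb · bnbnbbnbnbbnbbnbnbbnb gives term 8.

nbbnbbnbnbbnbbnbnbbnbnbbnbbnbnbbnb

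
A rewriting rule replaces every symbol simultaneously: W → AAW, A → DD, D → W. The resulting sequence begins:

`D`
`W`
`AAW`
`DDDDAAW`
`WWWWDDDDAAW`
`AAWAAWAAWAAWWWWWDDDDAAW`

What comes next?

Rewriting the 23 symbols of AAWAAWAAWAAWWWWWDDDDAAW one by one yields DD DD AAW DD DD AAW DD DD AAW DD DD AAW AAW AAW AAW AAW W W W W DD DD AAW; concatenated:

DDDDAAWDDDDAAWDDDDAAWDDDDAAWAAWAAWAAWAAWWWWWDDDDAAW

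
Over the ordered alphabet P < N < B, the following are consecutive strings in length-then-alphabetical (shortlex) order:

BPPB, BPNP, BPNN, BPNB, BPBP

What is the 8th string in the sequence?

BNPP

Continuing the enumeration 3 steps past BPBP: BPBP → BPBN → BPBB → (answer).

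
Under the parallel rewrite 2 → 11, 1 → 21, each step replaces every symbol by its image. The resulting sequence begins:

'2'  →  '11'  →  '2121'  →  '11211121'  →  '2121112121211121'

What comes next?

Applying the rule to each of the 16 symbols of 2121112121211121 gives the pieces 11 21 11 21 21 21 11 21 11 21 11 21 21 21 11 21, which concatenate to the answer.

11211121212111211121112121211121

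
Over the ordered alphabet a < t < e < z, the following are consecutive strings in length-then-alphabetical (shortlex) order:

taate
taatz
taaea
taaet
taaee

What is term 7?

Stepping forward 2 times from taaee: taaee → taaez, then the target.

taaza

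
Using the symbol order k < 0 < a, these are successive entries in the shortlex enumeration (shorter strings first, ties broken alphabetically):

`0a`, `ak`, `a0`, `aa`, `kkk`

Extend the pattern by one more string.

Find the rightmost character of kkk below a, bump it to the next letter, and reset everything to its right to k.

kk0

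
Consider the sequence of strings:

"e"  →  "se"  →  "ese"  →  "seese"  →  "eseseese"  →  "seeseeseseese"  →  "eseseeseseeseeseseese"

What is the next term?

seeseeseseeseeseseeseseeseeseseese

This is a Fibonacci-style word recurrence s(k) = s(k−2)·s(k−1): e.g. e·se = ese.
So term 8 is seeseeseseese·eseseeseseeseeseseese.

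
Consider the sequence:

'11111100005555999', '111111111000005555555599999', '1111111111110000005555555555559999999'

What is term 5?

111111111111111111000000005555555555555555555599999999999

Term n consists of 3n+3 1's, followed by n+3 0's, followed by 4n 5's, followed by 2n+1 9's (n = 1, 2, …).
Setting n = 5 gives 18, 8, 20, 11 characters in each block.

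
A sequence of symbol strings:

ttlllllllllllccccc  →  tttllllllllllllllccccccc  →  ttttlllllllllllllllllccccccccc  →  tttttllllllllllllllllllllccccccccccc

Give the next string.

Term n consists of n-1 t's, followed by 3n+2 l's, followed by 2n-1 c's, where the shown terms are n = 3, 4, 5, 6.
At n = 7 the blocks have lengths 6, 23, 13.

ttttttlllllllllllllllllllllllccccccccccccc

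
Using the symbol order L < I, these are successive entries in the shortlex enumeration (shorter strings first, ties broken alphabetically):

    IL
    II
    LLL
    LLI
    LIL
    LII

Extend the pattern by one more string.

Find the rightmost character of LII below I, bump it to the next letter, and reset everything to its right to L.

ILL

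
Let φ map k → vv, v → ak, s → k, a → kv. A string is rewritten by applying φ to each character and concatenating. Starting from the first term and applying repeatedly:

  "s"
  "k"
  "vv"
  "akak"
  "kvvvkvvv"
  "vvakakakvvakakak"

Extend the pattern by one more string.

akakkvvvkvvvkvvvakakkvvvkvvvkvvv

φ(vvakakakvvakakak) expands symbol-by-symbol to ak ak kv vv kv vv kv vv ak ak kv vv kv vv kv vv; joining the 16 pieces gives the next term.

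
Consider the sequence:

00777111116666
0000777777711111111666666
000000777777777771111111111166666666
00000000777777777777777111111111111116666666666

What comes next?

0000000000777777777777777777711111111111111111666666666666

Reading off run lengths: 0 runs 2, 4, 6, 8; 7 runs 3, 7, 11, 15; 1 runs 5, 8, 11, 14; 6 runs 4, 6, 8, 10 — each is linear in n (n = 1, 2, …).
At n = 5 the blocks have lengths 10, 19, 17, 12.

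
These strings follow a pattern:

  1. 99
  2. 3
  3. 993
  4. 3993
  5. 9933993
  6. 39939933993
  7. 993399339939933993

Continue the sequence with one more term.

This is a Fibonacci-style word recurrence s(k) = s(k−2)·s(k−1): e.g. 99·3 = 993.
Continuing: 39939933993 · 993399339939933993 gives term 8.

39939933993993399339939933993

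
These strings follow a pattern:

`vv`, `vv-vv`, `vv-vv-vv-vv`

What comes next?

Each string is two copies of the previous one joined by '-'.
Doubling vv-vv-vv-vv with '-' between the halves:

vv-vv-vv-vv-vv-vv-vv-vv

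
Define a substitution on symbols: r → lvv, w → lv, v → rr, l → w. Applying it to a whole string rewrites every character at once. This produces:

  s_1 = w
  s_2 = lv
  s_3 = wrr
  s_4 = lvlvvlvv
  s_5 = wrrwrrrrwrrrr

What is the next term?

lvlvvlvvlvlvvlvvlvvlvvlvlvvlvvlvvlvv

Applying the rule to each of the 13 symbols of wrrwrrrrwrrrr gives the pieces lv lvv lvv lv lvv lvv lvv lvv lv lvv lvv lvv lvv, which concatenate to the answer.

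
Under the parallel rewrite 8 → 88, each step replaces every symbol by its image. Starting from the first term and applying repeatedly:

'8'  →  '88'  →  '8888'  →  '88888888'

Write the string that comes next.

8888888888888888

Rewriting each symbol of 88888888: 8→88, 8→88, 8→88, 8→88, 8→88, 8→88, 8→88, 8→88, which concatenates to 88 88 88 88 88 88 88 88.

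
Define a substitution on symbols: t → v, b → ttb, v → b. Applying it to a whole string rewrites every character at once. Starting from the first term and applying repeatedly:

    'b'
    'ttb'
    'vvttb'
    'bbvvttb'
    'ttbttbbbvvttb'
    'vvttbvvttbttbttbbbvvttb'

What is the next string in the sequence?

Replace each of the 23 characters of vvttbvvttbttbttbbbvvttb in place — b b v v ttb b b v v ttb v v ttb v v ttb ttb ttb b b v v ttb — and concatenate.

bbvvttbbbvvttbvvttbvvttbttbttbbbvvttb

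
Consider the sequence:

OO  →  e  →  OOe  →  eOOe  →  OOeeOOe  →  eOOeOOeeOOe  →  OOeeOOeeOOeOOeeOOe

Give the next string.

eOOeOOeeOOeOOeeOOeeOOeOOeeOOe

Each term (from the third on) is the two preceding terms concatenated in order: term 3 = OO·e = OOe.
So term 8 is eOOeOOeeOOe·OOeeOOeeOOeOOeeOOe.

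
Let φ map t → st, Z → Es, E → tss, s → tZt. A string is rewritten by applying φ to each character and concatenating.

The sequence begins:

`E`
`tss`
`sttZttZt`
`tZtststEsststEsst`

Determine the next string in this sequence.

Replace each of the 17 characters of tZtststEsststEsst in place — st Es st tZt st tZt st tss tZt tZt st tZt st tss tZt tZt st — and concatenate.

stEssttZtsttZtsttsstZttZtsttZtsttsstZttZtst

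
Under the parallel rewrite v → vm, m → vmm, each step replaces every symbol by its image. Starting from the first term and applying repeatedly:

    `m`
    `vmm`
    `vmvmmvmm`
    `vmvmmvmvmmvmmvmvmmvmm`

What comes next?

vmvmmvmvmmvmmvmvmmvmvmmvmmvmvmmvmmvmvmmvmvmmvmmvmvmmvmm

φ(vmvmmvmvmmvmmvmvmmvmm) expands symbol-by-symbol to vm vmm vm vmm vmm vm vmm vm vmm vmm vm vmm vmm vm vmm vm vmm vmm vm vmm vmm; joining the 21 pieces gives the next term.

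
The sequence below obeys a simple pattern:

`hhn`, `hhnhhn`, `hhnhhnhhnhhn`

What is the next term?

s(k+1) = s(k)·s(k) — each term doubles the last.
So the next term is two copies of hhnhhnhhnhhn.

hhnhhnhhnhhnhhnhhnhhnhhn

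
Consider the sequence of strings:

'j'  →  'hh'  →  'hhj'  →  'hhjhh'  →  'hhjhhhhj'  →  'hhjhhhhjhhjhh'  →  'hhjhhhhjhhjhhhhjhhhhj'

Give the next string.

hhjhhhhjhhjhhhhjhhhhjhhjhhhhjhhjhh

From term 3 onward, concatenate the last term with the second-to-last: hh·j = hhj, hhj·hh = hhjhh, …
Continuing: hhjhhhhjhhjhhhhjhhhhj · hhjhhhhjhhjhh gives term 8.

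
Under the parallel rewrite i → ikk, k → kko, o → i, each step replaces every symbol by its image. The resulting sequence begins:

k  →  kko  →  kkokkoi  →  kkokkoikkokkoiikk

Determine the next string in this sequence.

φ(kkokkoikkokkoiikk) expands symbol-by-symbol to kko kko i kko kko i ikk kko kko i kko kko i ikk ikk kko kko; joining the 17 pieces gives the next term.

kkokkoikkokkoiikkkkokkoikkokkoiikkikkkkokko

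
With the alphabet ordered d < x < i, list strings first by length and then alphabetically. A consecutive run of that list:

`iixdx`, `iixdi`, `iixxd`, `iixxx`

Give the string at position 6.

iixid

Stepping forward 2 times from iixxx: iixxx → iixxi, then the target.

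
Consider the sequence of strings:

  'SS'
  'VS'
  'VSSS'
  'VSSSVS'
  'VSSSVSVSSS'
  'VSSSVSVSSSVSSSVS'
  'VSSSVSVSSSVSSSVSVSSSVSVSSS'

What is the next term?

VSSSVSVSSSVSSSVSVSSSVSVSSSVSSSVSVSSSVSSSVS

Each term (from the third on) is the previous term followed by the one before it: term 3 = VS·SS = VSSS.
Continuing: VSSSVSVSSSVSSSVSVSSSVSVSSS · VSSSVSVSSSVSSSVS gives term 8.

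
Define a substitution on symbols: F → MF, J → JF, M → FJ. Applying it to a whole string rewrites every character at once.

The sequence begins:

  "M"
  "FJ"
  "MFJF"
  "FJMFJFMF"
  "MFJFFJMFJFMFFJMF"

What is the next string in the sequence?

φ(MFJFFJMFJFMFFJMF) expands symbol-by-symbol to FJ MF JF MF MF JF FJ MF JF MF FJ MF MF JF FJ MF; joining the 16 pieces gives the next term.

FJMFJFMFMFJFFJMFJFMFFJMFMFJFFJMF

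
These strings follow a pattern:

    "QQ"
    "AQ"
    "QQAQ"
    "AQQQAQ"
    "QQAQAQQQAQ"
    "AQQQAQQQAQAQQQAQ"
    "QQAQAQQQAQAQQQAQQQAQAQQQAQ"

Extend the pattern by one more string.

AQQQAQQQAQAQQQAQQQAQAQQQAQAQQQAQQQAQAQQQAQ

Each term (from the third on) is the two preceding terms concatenated in order: term 3 = QQ·AQ = QQAQ.
So term 8 is AQQQAQQQAQAQQQAQ·QQAQAQQQAQAQQQAQQQAQAQQQAQ.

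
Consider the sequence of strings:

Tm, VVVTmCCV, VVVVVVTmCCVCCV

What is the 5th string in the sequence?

Every step adds VVV to the front and CCV to the end of the previous string.
From VVVVVVTmCCVCCV, 2 further steps: VVVVVVTmCCVCCV → VVVVVVVVVTmCCVCCVCCV → (answer).

VVVVVVVVVVVVTmCCVCCVCCVCCV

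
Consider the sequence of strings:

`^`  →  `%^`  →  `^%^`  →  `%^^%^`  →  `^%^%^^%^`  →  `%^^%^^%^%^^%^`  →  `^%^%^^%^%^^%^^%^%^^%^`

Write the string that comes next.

%^^%^^%^%^^%^^%^%^^%^%^^%^^%^%^^%^

This is a Fibonacci-style word recurrence s(k) = s(k−2)·s(k−1): e.g. ^·%^ = ^%^.
Continuing: %^^%^^%^%^^%^ · ^%^%^^%^%^^%^^%^%^^%^ gives term 8.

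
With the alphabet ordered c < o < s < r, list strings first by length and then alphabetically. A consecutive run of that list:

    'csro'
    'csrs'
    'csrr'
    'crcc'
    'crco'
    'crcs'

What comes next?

Treat crcs as a base-4 numeral over the given alphabet and add one, carrying through any trailing r's.

crcr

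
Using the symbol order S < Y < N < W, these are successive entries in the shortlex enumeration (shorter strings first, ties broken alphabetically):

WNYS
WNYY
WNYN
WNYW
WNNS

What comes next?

WNNY

Find the rightmost character of WNNS below W, bump it to the next letter, and reset everything to its right to S.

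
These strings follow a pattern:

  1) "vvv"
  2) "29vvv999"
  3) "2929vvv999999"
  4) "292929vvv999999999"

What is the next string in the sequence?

Every step adds 29 to the front and 999 to the end of the previous string.
So the next term is 29·292929vvv999999999·999.

29292929vvv999999999999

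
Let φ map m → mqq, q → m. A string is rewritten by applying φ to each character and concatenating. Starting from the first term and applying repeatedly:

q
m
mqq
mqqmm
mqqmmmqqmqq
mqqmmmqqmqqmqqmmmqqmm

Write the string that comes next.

Replace each of the 21 characters of mqqmmmqqmqqmqqmmmqqmm in place — mqq m m mqq mqq mqq m m mqq m m mqq m m mqq mqq mqq m m mqq mqq — and concatenate.

mqqmmmqqmqqmqqmmmqqmmmqqmmmqqmqqmqqmmmqqmqq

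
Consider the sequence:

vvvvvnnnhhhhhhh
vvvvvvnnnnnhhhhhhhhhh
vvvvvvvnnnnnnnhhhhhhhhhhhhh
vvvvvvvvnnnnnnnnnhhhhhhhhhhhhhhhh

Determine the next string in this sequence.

Term n consists of n+3 v's, followed by 2n-1 n's, followed by 3n+1 h's, where the shown terms are n = 2, 3, 4, 5.
At n = 6 the blocks have lengths 9, 11, 19.

vvvvvvvvvnnnnnnnnnnnhhhhhhhhhhhhhhhhhhh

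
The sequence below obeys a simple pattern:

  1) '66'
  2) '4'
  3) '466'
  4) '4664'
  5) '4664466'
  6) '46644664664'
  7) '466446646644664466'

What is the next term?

46644664664466446646644664664

From term 3 onward, concatenate the last term with the second-to-last: 4·66 = 466, 466·4 = 4664, …
Continuing: 466446646644664466 · 46644664664 gives term 8.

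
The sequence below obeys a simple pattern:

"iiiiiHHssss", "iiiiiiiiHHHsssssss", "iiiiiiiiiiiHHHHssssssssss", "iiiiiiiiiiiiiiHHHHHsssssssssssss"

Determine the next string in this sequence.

iiiiiiiiiiiiiiiiiHHHHHHssssssssssssssss

Term n consists of 3n-1 i's, followed by n H's, followed by 3n-2 s's, where the shown terms are n = 2, 3, 4, 5.
Setting n = 6 gives 17, 6, 16 characters in each block.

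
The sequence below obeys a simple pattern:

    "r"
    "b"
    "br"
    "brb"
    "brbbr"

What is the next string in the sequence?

Each term (from the third on) is the previous term followed by the one before it: term 3 = b·r = br.
The next term joins brbbr and brb.

brbbrbrb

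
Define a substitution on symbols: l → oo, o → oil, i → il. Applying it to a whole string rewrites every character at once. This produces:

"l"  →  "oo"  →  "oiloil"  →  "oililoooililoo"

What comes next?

Rewriting the 14 symbols of oililoooililoo one by one yields oil il oo il oo oil oil oil il oo il oo oil oil; concatenated:

oililooiloooiloiloililooiloooiloil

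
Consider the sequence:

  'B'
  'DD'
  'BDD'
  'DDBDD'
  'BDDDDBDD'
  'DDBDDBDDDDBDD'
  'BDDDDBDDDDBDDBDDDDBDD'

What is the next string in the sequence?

From term 3 onward, concatenate the second-to-last term with the last: B·DD = BDD, DD·BDD = DDBDD, …
Continuing: DDBDDBDDDDBDD · BDDDDBDDDDBDDBDDDDBDD gives term 8.

DDBDDBDDDDBDDBDDDDBDDDDBDDBDDDDBDD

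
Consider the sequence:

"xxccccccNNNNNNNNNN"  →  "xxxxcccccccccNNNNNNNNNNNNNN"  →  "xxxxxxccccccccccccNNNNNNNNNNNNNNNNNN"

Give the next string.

xxxxxxxxcccccccccccccccNNNNNNNNNNNNNNNNNNNNNN

Term n consists of 2n-2 x's, followed by 3n c's, followed by 4n+2 N's, where the shown terms are n = 2, 3, 4.
For the next term, n = 5, so the run lengths are 8, 15, 22.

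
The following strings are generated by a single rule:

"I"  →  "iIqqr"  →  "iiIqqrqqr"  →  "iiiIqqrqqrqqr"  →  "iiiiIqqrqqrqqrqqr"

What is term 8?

Every step adds i to the front and qqr to the end of the previous string.
From iiiiIqqrqqrqqrqqr, 3 further steps: iiiiIqqrqqrqqrqqr → iiiiiIqqrqqrqqrqqrqqr → iiiiiiIqqrqqrqqrqqrqqrqqr → (answer).

iiiiiiiIqqrqqrqqrqqrqqrqqrqqr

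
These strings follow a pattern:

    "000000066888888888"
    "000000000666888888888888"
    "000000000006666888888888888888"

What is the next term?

000000000000066666888888888888888888

The n-th term is 2n+1 0's then n-1 6's then 3n 8's, where the shown terms are n = 3, 4, 5.
For the next term, n = 6, so the run lengths are 13, 5, 18.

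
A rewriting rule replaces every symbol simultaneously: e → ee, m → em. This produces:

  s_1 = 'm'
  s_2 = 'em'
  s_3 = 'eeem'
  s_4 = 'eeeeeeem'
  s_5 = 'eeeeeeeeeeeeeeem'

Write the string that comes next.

Rewriting the 16 symbols of eeeeeeeeeeeeeeem one by one yields ee ee ee ee ee ee ee ee ee ee ee ee ee ee ee em; concatenated:

eeeeeeeeeeeeeeeeeeeeeeeeeeeeeeem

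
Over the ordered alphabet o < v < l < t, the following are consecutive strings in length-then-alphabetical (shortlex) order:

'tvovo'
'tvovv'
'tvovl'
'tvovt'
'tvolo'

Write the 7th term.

tvoll

Continuing the enumeration 2 steps past tvolo: tvolo → tvolv → (answer).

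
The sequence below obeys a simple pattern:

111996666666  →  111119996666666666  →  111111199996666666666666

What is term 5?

The n-th term is 2n-1 1's then n 9's then 3n+1 6's, where the shown terms are n = 2, 3, 4.
Setting n = 6 gives 11, 6, 19 characters in each block.

111111111119999996666666666666666666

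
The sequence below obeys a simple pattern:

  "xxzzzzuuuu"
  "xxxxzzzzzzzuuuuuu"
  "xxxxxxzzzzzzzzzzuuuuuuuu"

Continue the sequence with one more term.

Each string has the form x^{2n} z^{3n+1} u^{2n+2} (n = 1, 2, …).
For the next term, n = 4, so the run lengths are 8, 13, 10.

xxxxxxxxzzzzzzzzzzzzzuuuuuuuuuu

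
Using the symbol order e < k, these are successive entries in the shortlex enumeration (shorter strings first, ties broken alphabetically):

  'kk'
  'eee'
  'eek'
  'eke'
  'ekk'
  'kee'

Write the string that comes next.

kek

The successor of kee increments the rightmost position that isn't already k and resets every position after it to e.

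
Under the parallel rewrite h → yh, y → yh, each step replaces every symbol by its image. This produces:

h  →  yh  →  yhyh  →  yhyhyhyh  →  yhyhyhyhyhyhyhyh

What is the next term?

yhyhyhyhyhyhyhyhyhyhyhyhyhyhyhyh

Applying the rule to each of the 16 symbols of yhyhyhyhyhyhyhyh gives the pieces yh yh yh yh yh yh yh yh yh yh yh yh yh yh yh yh, which concatenate to the answer.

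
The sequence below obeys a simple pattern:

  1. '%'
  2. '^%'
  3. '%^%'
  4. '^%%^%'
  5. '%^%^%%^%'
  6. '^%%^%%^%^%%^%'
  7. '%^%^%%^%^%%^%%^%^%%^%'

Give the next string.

This is a Fibonacci-style word recurrence s(k) = s(k−2)·s(k−1): e.g. %·^% = %^%.
So term 8 is ^%%^%%^%^%%^%·%^%^%%^%^%%^%%^%^%%^%.

^%%^%%^%^%%^%%^%^%%^%^%%^%%^%^%%^%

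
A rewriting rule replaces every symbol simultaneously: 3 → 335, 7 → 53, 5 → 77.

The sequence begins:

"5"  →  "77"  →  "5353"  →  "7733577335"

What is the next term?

535333533577535333533577

Rewriting each symbol of 7733577335: 7→53, 7→53, 3→335, 3→335, 5→77, 7→53, 7→53, 3→335, 3→335, 5→77, which concatenates to 53 53 335 335 77 53 53 335 335 77.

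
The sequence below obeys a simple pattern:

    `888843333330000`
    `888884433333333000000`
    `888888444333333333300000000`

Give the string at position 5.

888888884444433333333333333000000000000

Each string has the form 8^{n+2} 4^{n-1} 3^{2n+2} 0^{2n}, where the shown terms are n = 2, 3, 4.
Setting n = 6 gives 8, 5, 14, 12 characters in each block.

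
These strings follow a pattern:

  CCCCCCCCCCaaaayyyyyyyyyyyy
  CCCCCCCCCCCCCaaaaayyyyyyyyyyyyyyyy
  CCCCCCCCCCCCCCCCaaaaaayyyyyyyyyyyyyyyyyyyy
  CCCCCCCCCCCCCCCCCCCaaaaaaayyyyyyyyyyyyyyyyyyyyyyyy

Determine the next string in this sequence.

Each string has the form C^{3n+1} a^{n+1} y^{4n}, where the shown terms are n = 3, 4, 5, 6.
At n = 7 the blocks have lengths 22, 8, 28.

CCCCCCCCCCCCCCCCCCCCCCaaaaaaaayyyyyyyyyyyyyyyyyyyyyyyyyyyy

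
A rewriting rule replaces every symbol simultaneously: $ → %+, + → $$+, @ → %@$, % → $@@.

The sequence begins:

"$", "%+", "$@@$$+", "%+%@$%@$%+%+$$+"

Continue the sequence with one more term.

Replace each of the 15 characters of %+%@$%@$%+%+$$+ in place — $@@ $$+ $@@ %@$ %+ $@@ %@$ %+ $@@ $$+ $@@ $$+ %+ %+ $$+ — and concatenate.

$@@$$+$@@%@$%+$@@%@$%+$@@$$+$@@$$+%+%+$$+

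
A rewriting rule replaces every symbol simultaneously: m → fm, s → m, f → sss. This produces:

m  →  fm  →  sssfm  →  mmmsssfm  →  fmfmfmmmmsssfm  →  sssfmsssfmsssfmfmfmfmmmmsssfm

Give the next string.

mmmsssfmmmmsssfmmmmsssfmsssfmsssfmsssfmfmfmfmmmmsssfm

Replace each of the 29 characters of sssfmsssfmsssfmfmfmfmmmmsssfm in place — m m m sss fm m m m sss fm m m m sss fm sss fm sss fm sss fm fm fm fm m m m sss fm — and concatenate.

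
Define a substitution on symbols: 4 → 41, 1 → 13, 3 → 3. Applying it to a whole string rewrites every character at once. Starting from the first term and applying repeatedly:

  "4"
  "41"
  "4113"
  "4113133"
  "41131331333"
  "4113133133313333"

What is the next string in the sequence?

Rewriting the 16 symbols of 4113133133313333 one by one yields 41 13 13 3 13 3 3 13 3 3 3 13 3 3 3 3; concatenated:

4113133133313333133333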